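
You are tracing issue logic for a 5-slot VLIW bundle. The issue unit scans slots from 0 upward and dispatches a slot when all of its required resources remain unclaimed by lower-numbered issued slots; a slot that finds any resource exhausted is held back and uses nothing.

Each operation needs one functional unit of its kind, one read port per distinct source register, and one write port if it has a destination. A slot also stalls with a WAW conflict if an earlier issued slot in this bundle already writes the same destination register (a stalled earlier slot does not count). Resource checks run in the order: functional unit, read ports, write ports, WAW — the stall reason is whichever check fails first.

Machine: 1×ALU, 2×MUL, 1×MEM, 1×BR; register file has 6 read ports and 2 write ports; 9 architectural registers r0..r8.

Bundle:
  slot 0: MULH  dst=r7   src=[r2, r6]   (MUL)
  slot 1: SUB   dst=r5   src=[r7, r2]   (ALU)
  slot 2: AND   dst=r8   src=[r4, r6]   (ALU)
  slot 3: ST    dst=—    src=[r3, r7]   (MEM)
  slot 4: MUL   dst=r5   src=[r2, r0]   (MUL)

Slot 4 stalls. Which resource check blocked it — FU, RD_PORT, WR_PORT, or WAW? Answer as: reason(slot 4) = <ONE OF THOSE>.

(0) want 1×MUL +2rd +1wr — yes → AL1|MU1|ME1|BR1|rd4|wr1
(1) want 1×ALU +2rd +1wr — yes → AL0|MU1|ME1|BR1|rd2|wr0
(2) want 1×ALU +2rd +1wr — FU → AL0|MU1|ME1|BR1|rd2|wr0
(3) want 1×MEM +2rd +0wr — yes → AL0|MU1|ME0|BR1|rd0|wr0
(4) want 1×MUL +2rd +1wr — RD_PORT → AL0|MU1|ME0|BR1|rd0|wr0

reason(slot 4) = RD_PORT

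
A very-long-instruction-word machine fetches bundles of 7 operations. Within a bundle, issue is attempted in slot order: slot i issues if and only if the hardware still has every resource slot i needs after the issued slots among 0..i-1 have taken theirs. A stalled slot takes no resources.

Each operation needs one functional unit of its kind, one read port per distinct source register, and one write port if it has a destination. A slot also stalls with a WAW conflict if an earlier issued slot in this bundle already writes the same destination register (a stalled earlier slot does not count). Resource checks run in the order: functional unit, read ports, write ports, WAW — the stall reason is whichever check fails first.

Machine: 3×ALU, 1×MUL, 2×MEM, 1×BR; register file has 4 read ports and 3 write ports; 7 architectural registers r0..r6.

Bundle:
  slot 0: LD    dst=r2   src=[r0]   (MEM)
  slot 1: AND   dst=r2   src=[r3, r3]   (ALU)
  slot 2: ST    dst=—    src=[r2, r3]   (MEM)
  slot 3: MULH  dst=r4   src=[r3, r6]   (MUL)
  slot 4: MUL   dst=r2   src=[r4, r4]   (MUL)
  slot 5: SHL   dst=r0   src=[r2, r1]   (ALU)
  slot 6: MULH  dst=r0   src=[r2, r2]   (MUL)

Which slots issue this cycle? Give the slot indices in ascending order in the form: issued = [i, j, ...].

issued = [0, 2, 6]

  0. MEM→r2 ⇒ go  {3A/1Mu/1Ld/1B | 3r 2w}
  1. ALU→r2 ⇒ no(WAW)  {3A/1Mu/1Ld/1B | 3r 2w}
  2. MEM ⇒ go  {3A/1Mu/0Ld/1B | 1r 2w}
  3. MUL→r4 ⇒ no(RD_PORT)  {3A/1Mu/0Ld/1B | 1r 2w}
  4. MUL→r2 ⇒ no(WAW)  {3A/1Mu/0Ld/1B | 1r 2w}
  5. ALU→r0 ⇒ no(RD_PORT)  {3A/1Mu/0Ld/1B | 1r 2w}
  6. MUL→r0 ⇒ go  {3A/0Mu/0Ld/1B | 0r 1w}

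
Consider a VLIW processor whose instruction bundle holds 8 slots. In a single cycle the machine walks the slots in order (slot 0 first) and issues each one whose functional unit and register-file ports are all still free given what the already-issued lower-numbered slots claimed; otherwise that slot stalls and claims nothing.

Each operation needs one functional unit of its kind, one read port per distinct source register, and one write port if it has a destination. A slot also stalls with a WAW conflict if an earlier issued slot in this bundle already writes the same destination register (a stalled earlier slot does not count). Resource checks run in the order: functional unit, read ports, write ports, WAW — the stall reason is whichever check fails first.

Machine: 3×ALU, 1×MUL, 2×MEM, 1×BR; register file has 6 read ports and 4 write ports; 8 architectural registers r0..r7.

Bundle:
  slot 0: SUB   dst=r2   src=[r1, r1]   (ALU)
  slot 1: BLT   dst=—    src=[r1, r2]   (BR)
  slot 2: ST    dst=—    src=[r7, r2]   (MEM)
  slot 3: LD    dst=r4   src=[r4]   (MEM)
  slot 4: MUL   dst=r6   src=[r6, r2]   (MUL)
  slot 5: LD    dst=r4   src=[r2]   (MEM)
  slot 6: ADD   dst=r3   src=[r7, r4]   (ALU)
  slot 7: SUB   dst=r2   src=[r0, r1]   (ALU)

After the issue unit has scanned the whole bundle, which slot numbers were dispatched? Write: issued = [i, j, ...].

issued = [0, 1, 2, 3]

[0] ALU needs rd=1 wr=1: ok; after: ALU=2 MUL=1 MEM=2 BR=1, R=5, W=3
[1] BR needs rd=2 wr=0: ok; after: ALU=2 MUL=1 MEM=2 BR=0, R=3, W=3
[2] MEM needs rd=2 wr=0: ok; after: ALU=2 MUL=1 MEM=1 BR=0, R=1, W=3
[3] MEM needs rd=1 wr=1: ok; after: ALU=2 MUL=1 MEM=0 BR=0, R=0, W=2
[4] MUL needs rd=2 wr=1: RD_PORT; after: ALU=2 MUL=1 MEM=0 BR=0, R=0, W=2
[5] MEM needs rd=1 wr=1: FU; after: ALU=2 MUL=1 MEM=0 BR=0, R=0, W=2
[6] ALU needs rd=2 wr=1: RD_PORT; after: ALU=2 MUL=1 MEM=0 BR=0, R=0, W=2
[7] ALU needs rd=2 wr=1: RD_PORT; after: ALU=2 MUL=1 MEM=0 BR=0, R=0, W=2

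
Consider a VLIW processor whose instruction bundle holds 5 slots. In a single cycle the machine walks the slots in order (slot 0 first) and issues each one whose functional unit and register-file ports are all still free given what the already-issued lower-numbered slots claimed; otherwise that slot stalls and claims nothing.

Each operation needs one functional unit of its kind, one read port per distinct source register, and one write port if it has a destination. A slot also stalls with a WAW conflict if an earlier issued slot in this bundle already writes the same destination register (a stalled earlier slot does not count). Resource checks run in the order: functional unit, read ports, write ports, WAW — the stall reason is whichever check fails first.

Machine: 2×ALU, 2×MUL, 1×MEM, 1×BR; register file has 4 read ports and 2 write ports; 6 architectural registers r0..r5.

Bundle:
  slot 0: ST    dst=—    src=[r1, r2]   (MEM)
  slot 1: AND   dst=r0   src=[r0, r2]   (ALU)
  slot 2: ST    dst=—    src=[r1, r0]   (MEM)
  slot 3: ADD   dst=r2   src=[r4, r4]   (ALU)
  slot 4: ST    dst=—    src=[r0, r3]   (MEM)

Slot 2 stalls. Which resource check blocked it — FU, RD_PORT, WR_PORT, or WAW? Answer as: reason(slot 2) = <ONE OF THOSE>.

reason(slot 2) = FU

#0 MEM src=r1,r2 dispatched  <A:2 Mu:2 Ld:0 B:1 rd:2 wr:2>
#1 ALU src=r0,r2 dispatched  <A:1 Mu:2 Ld:0 B:1 rd:0 wr:1>
#2 MEM src=r1,r0 held:FU  <A:1 Mu:2 Ld:0 B:1 rd:0 wr:1>
#3 ALU src=r4,r4 held:RD_PORT  <A:1 Mu:2 Ld:0 B:1 rd:0 wr:1>
#4 MEM src=r0,r3 held:FU  <A:1 Mu:2 Ld:0 B:1 rd:0 wr:1>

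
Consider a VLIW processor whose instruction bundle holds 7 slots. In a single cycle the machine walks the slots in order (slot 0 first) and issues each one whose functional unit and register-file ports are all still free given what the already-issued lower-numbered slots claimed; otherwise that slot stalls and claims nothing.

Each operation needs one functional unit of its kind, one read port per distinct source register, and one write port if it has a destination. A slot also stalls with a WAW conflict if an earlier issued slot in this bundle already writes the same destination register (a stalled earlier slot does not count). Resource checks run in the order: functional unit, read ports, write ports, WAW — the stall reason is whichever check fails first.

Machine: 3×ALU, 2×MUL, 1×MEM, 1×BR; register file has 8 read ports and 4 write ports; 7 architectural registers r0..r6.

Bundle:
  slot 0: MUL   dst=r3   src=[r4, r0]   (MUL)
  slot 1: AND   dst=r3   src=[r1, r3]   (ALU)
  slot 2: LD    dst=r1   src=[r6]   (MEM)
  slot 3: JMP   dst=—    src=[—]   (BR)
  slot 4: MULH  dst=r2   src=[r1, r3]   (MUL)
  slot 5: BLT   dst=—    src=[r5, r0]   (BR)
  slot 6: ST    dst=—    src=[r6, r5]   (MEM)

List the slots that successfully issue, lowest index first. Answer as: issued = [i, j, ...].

slot 0 (MUL): ISSUE — free A3,Mu1,Ld1,B1 rp6 wp3
slot 1 (ALU): stall WAW — free A3,Mu1,Ld1,B1 rp6 wp3
slot 2 (MEM): ISSUE — free A3,Mu1,Ld0,B1 rp5 wp2
slot 3 (BR): ISSUE — free A3,Mu1,Ld0,B0 rp5 wp2
slot 4 (MUL): ISSUE — free A3,Mu0,Ld0,B0 rp3 wp1
slot 5 (BR): stall FU — free A3,Mu0,Ld0,B0 rp3 wp1
slot 6 (MEM): stall FU — free A3,Mu0,Ld0,B0 rp3 wp1

issued = [0, 2, 3, 4]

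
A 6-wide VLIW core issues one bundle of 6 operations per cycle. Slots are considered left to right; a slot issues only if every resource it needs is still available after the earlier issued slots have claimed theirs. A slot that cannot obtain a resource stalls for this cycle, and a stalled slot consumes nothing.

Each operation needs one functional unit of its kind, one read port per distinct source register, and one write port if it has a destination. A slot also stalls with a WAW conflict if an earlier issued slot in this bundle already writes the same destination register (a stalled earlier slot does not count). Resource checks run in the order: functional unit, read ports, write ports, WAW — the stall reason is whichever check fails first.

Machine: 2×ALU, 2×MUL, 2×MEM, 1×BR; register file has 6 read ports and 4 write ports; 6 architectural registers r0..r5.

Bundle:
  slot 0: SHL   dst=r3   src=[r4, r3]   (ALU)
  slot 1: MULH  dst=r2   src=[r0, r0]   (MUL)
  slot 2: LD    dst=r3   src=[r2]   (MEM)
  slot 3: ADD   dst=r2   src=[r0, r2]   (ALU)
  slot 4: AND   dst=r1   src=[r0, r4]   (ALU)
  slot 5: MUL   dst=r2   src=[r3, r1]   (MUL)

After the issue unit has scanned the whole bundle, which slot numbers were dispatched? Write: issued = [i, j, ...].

issued = [0, 1, 4]

#0 ALU src=r4,r3 dispatched  <A:1 Mu:2 Ld:2 B:1 rd:4 wr:3>
#1 MUL src=r0,r0 dispatched  <A:1 Mu:1 Ld:2 B:1 rd:3 wr:2>
#2 MEM src=r2 held:WAW  <A:1 Mu:1 Ld:2 B:1 rd:3 wr:2>
#3 ALU src=r0,r2 held:WAW  <A:1 Mu:1 Ld:2 B:1 rd:3 wr:2>
#4 ALU src=r0,r4 dispatched  <A:0 Mu:1 Ld:2 B:1 rd:1 wr:1>
#5 MUL src=r3,r1 held:RD_PORT  <A:0 Mu:1 Ld:2 B:1 rd:1 wr:1>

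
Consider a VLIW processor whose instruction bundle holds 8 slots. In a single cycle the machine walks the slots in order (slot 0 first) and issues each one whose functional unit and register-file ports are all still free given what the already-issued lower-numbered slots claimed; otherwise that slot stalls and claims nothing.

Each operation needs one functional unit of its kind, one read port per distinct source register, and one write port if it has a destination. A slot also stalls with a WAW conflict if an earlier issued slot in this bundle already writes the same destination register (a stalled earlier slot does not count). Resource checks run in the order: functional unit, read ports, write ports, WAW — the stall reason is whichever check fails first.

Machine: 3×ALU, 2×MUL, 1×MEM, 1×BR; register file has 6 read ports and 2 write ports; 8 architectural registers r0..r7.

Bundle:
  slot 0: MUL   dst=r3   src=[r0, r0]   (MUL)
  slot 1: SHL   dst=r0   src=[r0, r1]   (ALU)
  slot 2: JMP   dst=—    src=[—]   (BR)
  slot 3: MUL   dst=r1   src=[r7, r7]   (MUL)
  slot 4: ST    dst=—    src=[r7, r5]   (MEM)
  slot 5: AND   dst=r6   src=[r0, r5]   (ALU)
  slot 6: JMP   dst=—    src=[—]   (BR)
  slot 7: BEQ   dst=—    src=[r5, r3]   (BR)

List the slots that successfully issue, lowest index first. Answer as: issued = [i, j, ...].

[0] MUL needs rd=1 wr=1: ok; after: ALU=3 MUL=1 MEM=1 BR=1, R=5, W=1
[1] ALU needs rd=2 wr=1: ok; after: ALU=2 MUL=1 MEM=1 BR=1, R=3, W=0
[2] BR needs rd=0 wr=0: ok; after: ALU=2 MUL=1 MEM=1 BR=0, R=3, W=0
[3] MUL needs rd=1 wr=1: WR_PORT; after: ALU=2 MUL=1 MEM=1 BR=0, R=3, W=0
[4] MEM needs rd=2 wr=0: ok; after: ALU=2 MUL=1 MEM=0 BR=0, R=1, W=0
[5] ALU needs rd=2 wr=1: RD_PORT; after: ALU=2 MUL=1 MEM=0 BR=0, R=1, W=0
[6] BR needs rd=0 wr=0: FU; after: ALU=2 MUL=1 MEM=0 BR=0, R=1, W=0
[7] BR needs rd=2 wr=0: FU; after: ALU=2 MUL=1 MEM=0 BR=0, R=1, W=0

issued = [0, 1, 2, 4]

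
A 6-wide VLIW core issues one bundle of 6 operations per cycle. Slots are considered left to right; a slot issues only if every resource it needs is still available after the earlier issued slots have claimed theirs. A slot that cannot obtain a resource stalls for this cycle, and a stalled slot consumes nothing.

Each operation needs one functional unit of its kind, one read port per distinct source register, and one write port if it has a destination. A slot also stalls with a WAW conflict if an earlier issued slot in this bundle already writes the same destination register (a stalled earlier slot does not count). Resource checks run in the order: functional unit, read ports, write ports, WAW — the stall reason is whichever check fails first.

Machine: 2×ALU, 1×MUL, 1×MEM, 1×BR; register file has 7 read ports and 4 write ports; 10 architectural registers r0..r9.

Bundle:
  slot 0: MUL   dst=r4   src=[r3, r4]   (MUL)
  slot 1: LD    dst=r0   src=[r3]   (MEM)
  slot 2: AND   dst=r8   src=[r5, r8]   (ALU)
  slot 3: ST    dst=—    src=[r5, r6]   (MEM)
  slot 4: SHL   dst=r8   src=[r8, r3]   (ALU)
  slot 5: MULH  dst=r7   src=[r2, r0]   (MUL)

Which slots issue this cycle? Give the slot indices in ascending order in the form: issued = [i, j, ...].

issued = [0, 1, 2]

slot 0 (MUL): ISSUE — free A2,Mu0,Ld1,B1 rp5 wp3
slot 1 (MEM): ISSUE — free A2,Mu0,Ld0,B1 rp4 wp2
slot 2 (ALU): ISSUE — free A1,Mu0,Ld0,B1 rp2 wp1
slot 3 (MEM): stall FU — free A1,Mu0,Ld0,B1 rp2 wp1
slot 4 (ALU): stall WAW — free A1,Mu0,Ld0,B1 rp2 wp1
slot 5 (MUL): stall FU — free A1,Mu0,Ld0,B1 rp2 wp1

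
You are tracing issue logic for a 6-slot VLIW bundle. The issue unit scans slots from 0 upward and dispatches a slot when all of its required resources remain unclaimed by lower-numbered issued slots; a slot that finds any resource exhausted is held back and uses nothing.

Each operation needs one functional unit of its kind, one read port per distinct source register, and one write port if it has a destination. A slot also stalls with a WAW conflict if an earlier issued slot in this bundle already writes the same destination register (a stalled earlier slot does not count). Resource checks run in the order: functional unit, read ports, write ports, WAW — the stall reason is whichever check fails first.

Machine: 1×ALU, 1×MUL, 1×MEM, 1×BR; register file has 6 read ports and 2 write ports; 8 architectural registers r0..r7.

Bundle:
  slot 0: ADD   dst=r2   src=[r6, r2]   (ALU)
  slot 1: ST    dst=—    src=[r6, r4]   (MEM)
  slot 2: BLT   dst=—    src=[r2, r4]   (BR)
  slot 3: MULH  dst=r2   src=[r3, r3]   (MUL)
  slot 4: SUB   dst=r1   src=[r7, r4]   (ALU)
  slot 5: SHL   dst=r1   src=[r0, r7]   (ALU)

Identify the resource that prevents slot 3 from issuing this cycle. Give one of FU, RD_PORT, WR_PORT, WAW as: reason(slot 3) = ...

reason(slot 3) = RD_PORT

(0) want 1×ALU +2rd +1wr — yes → AL0|MU1|ME1|BR1|rd4|wr1
(1) want 1×MEM +2rd +0wr — yes → AL0|MU1|ME0|BR1|rd2|wr1
(2) want 1×BR +2rd +0wr — yes → AL0|MU1|ME0|BR0|rd0|wr1
(3) want 1×MUL +1rd +1wr — RD_PORT → AL0|MU1|ME0|BR0|rd0|wr1
(4) want 1×ALU +2rd +1wr — FU → AL0|MU1|ME0|BR0|rd0|wr1
(5) want 1×ALU +2rd +1wr — FU → AL0|MU1|ME0|BR0|rd0|wr1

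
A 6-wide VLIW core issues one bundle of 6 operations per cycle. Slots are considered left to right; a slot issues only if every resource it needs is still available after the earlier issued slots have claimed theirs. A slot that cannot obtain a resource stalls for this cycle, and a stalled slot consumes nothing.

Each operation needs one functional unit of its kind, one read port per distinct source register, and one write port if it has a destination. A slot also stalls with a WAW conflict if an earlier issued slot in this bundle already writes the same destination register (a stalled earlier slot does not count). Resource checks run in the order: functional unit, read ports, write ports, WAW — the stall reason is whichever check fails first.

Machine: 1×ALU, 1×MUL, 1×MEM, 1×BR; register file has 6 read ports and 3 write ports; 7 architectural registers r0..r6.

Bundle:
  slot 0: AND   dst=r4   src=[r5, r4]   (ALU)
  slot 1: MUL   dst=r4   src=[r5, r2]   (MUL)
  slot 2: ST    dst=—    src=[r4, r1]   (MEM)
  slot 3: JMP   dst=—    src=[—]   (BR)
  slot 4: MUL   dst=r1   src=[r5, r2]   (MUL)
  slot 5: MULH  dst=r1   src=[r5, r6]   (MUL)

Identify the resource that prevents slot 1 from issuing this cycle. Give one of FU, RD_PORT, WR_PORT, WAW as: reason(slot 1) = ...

slot 0 (ALU): ISSUE — free A0,Mu1,Ld1,B1 rp4 wp2
slot 1 (MUL): stall WAW — free A0,Mu1,Ld1,B1 rp4 wp2
slot 2 (MEM): ISSUE — free A0,Mu1,Ld0,B1 rp2 wp2
slot 3 (BR): ISSUE — free A0,Mu1,Ld0,B0 rp2 wp2
slot 4 (MUL): ISSUE — free A0,Mu0,Ld0,B0 rp0 wp1
slot 5 (MUL): stall FU — free A0,Mu0,Ld0,B0 rp0 wp1

reason(slot 1) = WAW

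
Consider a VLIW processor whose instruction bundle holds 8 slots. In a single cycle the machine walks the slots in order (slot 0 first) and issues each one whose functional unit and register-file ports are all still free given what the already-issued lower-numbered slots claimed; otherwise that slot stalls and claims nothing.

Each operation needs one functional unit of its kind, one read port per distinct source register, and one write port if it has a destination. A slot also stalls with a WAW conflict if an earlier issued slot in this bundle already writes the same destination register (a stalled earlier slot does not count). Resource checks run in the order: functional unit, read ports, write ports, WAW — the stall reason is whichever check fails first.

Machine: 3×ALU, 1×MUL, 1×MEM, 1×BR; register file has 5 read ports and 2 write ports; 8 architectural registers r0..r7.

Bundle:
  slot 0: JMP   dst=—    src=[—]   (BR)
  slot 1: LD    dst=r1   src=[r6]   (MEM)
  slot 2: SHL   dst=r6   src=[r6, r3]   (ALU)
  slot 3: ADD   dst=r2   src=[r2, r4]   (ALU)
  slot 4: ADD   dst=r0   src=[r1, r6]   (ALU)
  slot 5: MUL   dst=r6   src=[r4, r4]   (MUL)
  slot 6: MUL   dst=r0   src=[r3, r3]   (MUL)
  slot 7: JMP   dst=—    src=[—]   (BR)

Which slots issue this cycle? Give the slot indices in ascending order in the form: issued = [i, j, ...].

issued = [0, 1, 2]

  0. BR ⇒ go  {3A/1Mu/1Ld/0B | 5r 2w}
  1. MEM→r1 ⇒ go  {3A/1Mu/0Ld/0B | 4r 1w}
  2. ALU→r6 ⇒ go  {2A/1Mu/0Ld/0B | 2r 0w}
  3. ALU→r2 ⇒ no(WR_PORT)  {2A/1Mu/0Ld/0B | 2r 0w}
  4. ALU→r0 ⇒ no(WR_PORT)  {2A/1Mu/0Ld/0B | 2r 0w}
  5. MUL→r6 ⇒ no(WR_PORT)  {2A/1Mu/0Ld/0B | 2r 0w}
  6. MUL→r0 ⇒ no(WR_PORT)  {2A/1Mu/0Ld/0B | 2r 0w}
  7. BR ⇒ no(FU)  {2A/1Mu/0Ld/0B | 2r 0w}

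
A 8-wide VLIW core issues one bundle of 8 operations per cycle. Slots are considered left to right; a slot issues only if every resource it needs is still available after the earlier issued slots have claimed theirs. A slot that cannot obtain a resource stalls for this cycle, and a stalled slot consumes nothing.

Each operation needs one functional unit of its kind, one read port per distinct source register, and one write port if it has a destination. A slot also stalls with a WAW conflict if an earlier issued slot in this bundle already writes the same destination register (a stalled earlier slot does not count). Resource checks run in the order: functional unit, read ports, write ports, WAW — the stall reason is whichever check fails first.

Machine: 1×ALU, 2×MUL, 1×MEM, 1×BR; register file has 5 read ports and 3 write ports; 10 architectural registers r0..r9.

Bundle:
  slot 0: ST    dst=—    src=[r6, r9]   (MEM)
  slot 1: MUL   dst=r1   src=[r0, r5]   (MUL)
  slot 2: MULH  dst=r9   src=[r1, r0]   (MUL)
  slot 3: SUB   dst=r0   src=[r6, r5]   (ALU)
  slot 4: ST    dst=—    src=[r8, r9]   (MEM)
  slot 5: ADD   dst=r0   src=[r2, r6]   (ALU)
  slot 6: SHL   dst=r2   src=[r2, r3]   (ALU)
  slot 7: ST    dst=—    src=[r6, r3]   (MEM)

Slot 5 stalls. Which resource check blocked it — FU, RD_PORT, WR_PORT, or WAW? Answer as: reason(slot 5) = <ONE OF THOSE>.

reason(slot 5) = RD_PORT

#0 MEM src=r6,r9 dispatched  <A:1 Mu:2 Ld:0 B:1 rd:3 wr:3>
#1 MUL src=r0,r5 dispatched  <A:1 Mu:1 Ld:0 B:1 rd:1 wr:2>
#2 MUL src=r1,r0 held:RD_PORT  <A:1 Mu:1 Ld:0 B:1 rd:1 wr:2>
#3 ALU src=r6,r5 held:RD_PORT  <A:1 Mu:1 Ld:0 B:1 rd:1 wr:2>
#4 MEM src=r8,r9 held:FU  <A:1 Mu:1 Ld:0 B:1 rd:1 wr:2>
#5 ALU src=r2,r6 held:RD_PORT  <A:1 Mu:1 Ld:0 B:1 rd:1 wr:2>
#6 ALU src=r2,r3 held:RD_PORT  <A:1 Mu:1 Ld:0 B:1 rd:1 wr:2>
#7 MEM src=r6,r3 held:FU  <A:1 Mu:1 Ld:0 B:1 rd:1 wr:2>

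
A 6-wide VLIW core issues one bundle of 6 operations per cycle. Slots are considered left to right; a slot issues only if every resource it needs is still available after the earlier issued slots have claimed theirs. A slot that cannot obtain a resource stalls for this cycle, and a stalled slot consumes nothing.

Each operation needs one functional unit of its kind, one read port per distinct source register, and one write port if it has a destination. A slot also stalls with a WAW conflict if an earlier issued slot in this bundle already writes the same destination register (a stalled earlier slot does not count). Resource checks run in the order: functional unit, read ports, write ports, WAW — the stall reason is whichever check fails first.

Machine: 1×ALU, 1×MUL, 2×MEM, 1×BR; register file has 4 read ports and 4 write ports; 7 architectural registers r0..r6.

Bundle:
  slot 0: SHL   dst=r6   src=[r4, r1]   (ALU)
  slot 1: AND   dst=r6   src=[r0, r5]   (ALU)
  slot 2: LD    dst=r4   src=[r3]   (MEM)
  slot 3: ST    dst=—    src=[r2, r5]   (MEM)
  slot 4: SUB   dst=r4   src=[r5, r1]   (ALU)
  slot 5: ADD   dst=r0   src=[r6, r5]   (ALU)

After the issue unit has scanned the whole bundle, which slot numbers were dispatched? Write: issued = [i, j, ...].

  0. ALU→r6 ⇒ go  {0A/1Mu/2Ld/1B | 2r 3w}
  1. ALU→r6 ⇒ no(FU)  {0A/1Mu/2Ld/1B | 2r 3w}
  2. MEM→r4 ⇒ go  {0A/1Mu/1Ld/1B | 1r 2w}
  3. MEM ⇒ no(RD_PORT)  {0A/1Mu/1Ld/1B | 1r 2w}
  4. ALU→r4 ⇒ no(FU)  {0A/1Mu/1Ld/1B | 1r 2w}
  5. ALU→r0 ⇒ no(FU)  {0A/1Mu/1Ld/1B | 1r 2w}

issued = [0, 2]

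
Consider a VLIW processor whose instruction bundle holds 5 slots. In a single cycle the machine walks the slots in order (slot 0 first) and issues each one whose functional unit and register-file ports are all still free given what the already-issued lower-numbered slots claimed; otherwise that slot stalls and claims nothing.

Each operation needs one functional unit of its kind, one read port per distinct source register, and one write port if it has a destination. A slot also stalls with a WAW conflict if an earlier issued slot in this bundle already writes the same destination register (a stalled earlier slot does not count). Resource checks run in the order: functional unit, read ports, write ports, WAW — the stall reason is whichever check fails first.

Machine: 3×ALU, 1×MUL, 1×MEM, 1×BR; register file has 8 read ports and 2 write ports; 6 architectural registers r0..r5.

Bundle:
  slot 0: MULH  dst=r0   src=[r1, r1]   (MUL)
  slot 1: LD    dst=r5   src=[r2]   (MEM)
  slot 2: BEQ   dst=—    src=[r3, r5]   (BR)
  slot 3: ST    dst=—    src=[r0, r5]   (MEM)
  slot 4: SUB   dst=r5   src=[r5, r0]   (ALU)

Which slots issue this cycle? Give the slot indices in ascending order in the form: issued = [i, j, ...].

issued = [0, 1, 2]

[0] MUL needs rd=1 wr=1: ok; after: ALU=3 MUL=0 MEM=1 BR=1, R=7, W=1
[1] MEM needs rd=1 wr=1: ok; after: ALU=3 MUL=0 MEM=0 BR=1, R=6, W=0
[2] BR needs rd=2 wr=0: ok; after: ALU=3 MUL=0 MEM=0 BR=0, R=4, W=0
[3] MEM needs rd=2 wr=0: FU; after: ALU=3 MUL=0 MEM=0 BR=0, R=4, W=0
[4] ALU needs rd=2 wr=1: WR_PORT; after: ALU=3 MUL=0 MEM=0 BR=0, R=4, W=0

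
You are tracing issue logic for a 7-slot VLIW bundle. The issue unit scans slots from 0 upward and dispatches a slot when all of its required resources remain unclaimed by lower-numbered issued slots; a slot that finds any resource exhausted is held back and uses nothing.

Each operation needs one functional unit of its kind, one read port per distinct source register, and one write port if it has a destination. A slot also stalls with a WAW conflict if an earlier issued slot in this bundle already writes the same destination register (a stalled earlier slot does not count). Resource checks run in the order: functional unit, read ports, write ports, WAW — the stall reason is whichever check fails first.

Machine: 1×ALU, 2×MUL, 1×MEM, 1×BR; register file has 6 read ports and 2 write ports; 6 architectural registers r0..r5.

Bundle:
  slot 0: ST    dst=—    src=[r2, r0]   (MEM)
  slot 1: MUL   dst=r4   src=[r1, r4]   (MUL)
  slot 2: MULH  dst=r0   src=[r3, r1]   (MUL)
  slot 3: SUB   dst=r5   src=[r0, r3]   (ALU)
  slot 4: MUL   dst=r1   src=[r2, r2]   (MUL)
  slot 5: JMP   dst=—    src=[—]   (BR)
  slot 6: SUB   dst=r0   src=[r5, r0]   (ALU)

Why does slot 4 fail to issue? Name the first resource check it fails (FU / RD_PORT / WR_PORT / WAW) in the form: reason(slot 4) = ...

slot 0 (MEM): ISSUE — free A1,Mu2,Ld0,B1 rp4 wp2
slot 1 (MUL): ISSUE — free A1,Mu1,Ld0,B1 rp2 wp1
slot 2 (MUL): ISSUE — free A1,Mu0,Ld0,B1 rp0 wp0
slot 3 (ALU): stall RD_PORT — free A1,Mu0,Ld0,B1 rp0 wp0
slot 4 (MUL): stall FU — free A1,Mu0,Ld0,B1 rp0 wp0
slot 5 (BR): ISSUE — free A1,Mu0,Ld0,B0 rp0 wp0
slot 6 (ALU): stall RD_PORT — free A1,Mu0,Ld0,B0 rp0 wp0

reason(slot 4) = FU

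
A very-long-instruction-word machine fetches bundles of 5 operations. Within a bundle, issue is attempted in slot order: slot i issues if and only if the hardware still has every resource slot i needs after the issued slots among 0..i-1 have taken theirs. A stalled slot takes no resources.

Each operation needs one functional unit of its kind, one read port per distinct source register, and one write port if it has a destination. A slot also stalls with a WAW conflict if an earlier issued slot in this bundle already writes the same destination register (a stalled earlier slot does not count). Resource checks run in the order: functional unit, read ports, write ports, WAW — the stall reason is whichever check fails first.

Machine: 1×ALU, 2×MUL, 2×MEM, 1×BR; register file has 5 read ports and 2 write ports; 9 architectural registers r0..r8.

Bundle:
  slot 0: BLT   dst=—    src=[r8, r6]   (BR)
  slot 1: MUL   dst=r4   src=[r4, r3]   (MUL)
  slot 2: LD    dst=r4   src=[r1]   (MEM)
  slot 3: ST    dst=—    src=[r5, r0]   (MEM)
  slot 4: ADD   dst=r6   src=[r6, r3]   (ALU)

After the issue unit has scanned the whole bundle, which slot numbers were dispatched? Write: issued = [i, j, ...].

issued = [0, 1]

[0] BR needs rd=2 wr=0: ok; after: ALU=1 MUL=2 MEM=2 BR=0, R=3, W=2
[1] MUL needs rd=2 wr=1: ok; after: ALU=1 MUL=1 MEM=2 BR=0, R=1, W=1
[2] MEM needs rd=1 wr=1: WAW; after: ALU=1 MUL=1 MEM=2 BR=0, R=1, W=1
[3] MEM needs rd=2 wr=0: RD_PORT; after: ALU=1 MUL=1 MEM=2 BR=0, R=1, W=1
[4] ALU needs rd=2 wr=1: RD_PORT; after: ALU=1 MUL=1 MEM=2 BR=0, R=1, W=1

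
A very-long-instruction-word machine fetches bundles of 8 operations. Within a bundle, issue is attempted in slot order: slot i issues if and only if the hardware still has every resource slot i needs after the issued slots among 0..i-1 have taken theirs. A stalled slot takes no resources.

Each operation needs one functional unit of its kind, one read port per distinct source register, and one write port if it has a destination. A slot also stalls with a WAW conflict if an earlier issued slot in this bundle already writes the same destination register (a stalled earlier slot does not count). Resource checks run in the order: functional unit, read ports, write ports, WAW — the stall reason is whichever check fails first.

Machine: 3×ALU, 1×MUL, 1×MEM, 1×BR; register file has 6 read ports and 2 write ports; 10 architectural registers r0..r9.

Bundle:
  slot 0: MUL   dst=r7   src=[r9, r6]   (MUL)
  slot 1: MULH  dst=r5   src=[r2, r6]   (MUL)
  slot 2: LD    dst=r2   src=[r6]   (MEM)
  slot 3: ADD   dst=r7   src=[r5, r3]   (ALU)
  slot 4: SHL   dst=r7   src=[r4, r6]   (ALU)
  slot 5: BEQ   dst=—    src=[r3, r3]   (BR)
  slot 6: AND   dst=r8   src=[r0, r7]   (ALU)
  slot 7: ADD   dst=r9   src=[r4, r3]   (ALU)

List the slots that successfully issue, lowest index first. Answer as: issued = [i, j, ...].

#0 MUL src=r9,r6 dispatched  <A:3 Mu:0 Ld:1 B:1 rd:4 wr:1>
#1 MUL src=r2,r6 held:FU  <A:3 Mu:0 Ld:1 B:1 rd:4 wr:1>
#2 MEM src=r6 dispatched  <A:3 Mu:0 Ld:0 B:1 rd:3 wr:0>
#3 ALU src=r5,r3 held:WR_PORT  <A:3 Mu:0 Ld:0 B:1 rd:3 wr:0>
#4 ALU src=r4,r6 held:WR_PORT  <A:3 Mu:0 Ld:0 B:1 rd:3 wr:0>
#5 BR src=r3,r3 dispatched  <A:3 Mu:0 Ld:0 B:0 rd:2 wr:0>
#6 ALU src=r0,r7 held:WR_PORT  <A:3 Mu:0 Ld:0 B:0 rd:2 wr:0>
#7 ALU src=r4,r3 held:WR_PORT  <A:3 Mu:0 Ld:0 B:0 rd:2 wr:0>

issued = [0, 2, 5]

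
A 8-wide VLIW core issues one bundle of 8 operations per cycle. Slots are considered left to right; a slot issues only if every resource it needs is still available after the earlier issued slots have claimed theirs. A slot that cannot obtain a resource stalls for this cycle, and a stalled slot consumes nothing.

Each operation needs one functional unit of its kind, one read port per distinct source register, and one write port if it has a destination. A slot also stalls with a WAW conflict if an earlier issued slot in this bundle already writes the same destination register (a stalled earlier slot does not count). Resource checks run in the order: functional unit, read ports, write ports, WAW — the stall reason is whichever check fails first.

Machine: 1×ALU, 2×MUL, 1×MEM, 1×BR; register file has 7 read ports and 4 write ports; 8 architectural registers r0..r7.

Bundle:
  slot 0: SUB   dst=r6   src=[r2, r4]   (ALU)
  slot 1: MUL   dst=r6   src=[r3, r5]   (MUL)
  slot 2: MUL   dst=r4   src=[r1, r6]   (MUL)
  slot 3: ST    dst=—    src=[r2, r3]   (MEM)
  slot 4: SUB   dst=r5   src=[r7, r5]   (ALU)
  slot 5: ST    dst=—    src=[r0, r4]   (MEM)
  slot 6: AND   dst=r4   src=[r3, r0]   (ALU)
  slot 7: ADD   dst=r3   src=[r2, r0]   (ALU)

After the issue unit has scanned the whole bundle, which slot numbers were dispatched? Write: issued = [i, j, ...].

slot 0 (ALU): ISSUE — free A0,Mu2,Ld1,B1 rp5 wp3
slot 1 (MUL): stall WAW — free A0,Mu2,Ld1,B1 rp5 wp3
slot 2 (MUL): ISSUE — free A0,Mu1,Ld1,B1 rp3 wp2
slot 3 (MEM): ISSUE — free A0,Mu1,Ld0,B1 rp1 wp2
slot 4 (ALU): stall FU — free A0,Mu1,Ld0,B1 rp1 wp2
slot 5 (MEM): stall FU — free A0,Mu1,Ld0,B1 rp1 wp2
slot 6 (ALU): stall FU — free A0,Mu1,Ld0,B1 rp1 wp2
slot 7 (ALU): stall FU — free A0,Mu1,Ld0,B1 rp1 wp2

issued = [0, 2, 3]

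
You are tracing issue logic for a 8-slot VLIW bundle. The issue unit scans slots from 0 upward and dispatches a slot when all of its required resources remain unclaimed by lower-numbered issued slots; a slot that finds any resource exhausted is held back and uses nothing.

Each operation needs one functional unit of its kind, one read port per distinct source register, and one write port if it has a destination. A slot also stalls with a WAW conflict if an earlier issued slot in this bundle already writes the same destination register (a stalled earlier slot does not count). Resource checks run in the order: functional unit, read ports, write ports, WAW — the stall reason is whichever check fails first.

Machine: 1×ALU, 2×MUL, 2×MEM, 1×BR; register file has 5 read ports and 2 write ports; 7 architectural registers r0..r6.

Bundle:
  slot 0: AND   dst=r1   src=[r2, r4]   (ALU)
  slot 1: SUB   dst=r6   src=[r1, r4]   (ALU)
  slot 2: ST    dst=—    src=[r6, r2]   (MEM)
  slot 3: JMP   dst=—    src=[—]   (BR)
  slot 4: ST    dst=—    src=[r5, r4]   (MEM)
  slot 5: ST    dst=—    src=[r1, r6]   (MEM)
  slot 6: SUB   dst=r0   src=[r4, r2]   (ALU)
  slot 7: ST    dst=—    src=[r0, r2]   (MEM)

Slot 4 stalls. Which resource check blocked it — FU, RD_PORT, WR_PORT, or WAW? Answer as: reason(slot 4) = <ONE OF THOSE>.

  0. ALU→r1 ⇒ go  {0A/2Mu/2Ld/1B | 3r 1w}
  1. ALU→r6 ⇒ no(FU)  {0A/2Mu/2Ld/1B | 3r 1w}
  2. MEM ⇒ go  {0A/2Mu/1Ld/1B | 1r 1w}
  3. BR ⇒ go  {0A/2Mu/1Ld/0B | 1r 1w}
  4. MEM ⇒ no(RD_PORT)  {0A/2Mu/1Ld/0B | 1r 1w}
  5. MEM ⇒ no(RD_PORT)  {0A/2Mu/1Ld/0B | 1r 1w}
  6. ALU→r0 ⇒ no(FU)  {0A/2Mu/1Ld/0B | 1r 1w}
  7. MEM ⇒ no(RD_PORT)  {0A/2Mu/1Ld/0B | 1r 1w}

reason(slot 4) = RD_PORT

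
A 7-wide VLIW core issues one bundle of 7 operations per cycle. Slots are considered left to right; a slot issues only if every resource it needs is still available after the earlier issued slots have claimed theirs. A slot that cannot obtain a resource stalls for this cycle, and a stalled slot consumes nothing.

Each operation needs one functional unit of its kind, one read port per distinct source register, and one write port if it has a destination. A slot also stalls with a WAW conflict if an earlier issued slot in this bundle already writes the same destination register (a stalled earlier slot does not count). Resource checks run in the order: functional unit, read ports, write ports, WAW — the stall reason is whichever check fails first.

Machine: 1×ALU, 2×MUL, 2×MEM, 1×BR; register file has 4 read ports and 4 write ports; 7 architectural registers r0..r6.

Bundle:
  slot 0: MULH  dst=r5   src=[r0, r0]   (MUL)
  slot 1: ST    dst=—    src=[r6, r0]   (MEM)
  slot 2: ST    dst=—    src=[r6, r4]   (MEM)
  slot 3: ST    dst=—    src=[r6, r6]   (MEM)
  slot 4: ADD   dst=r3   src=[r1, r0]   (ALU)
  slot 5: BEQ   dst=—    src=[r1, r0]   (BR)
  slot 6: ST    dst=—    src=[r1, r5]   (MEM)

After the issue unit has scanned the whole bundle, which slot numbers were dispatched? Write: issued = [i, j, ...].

issued = [0, 1, 3]

  0. MUL→r5 ⇒ go  {1A/1Mu/2Ld/1B | 3r 3w}
  1. MEM ⇒ go  {1A/1Mu/1Ld/1B | 1r 3w}
  2. MEM ⇒ no(RD_PORT)  {1A/1Mu/1Ld/1B | 1r 3w}
  3. MEM ⇒ go  {1A/1Mu/0Ld/1B | 0r 3w}
  4. ALU→r3 ⇒ no(RD_PORT)  {1A/1Mu/0Ld/1B | 0r 3w}
  5. BR ⇒ no(RD_PORT)  {1A/1Mu/0Ld/1B | 0r 3w}
  6. MEM ⇒ no(FU)  {1A/1Mu/0Ld/1B | 0r 3w}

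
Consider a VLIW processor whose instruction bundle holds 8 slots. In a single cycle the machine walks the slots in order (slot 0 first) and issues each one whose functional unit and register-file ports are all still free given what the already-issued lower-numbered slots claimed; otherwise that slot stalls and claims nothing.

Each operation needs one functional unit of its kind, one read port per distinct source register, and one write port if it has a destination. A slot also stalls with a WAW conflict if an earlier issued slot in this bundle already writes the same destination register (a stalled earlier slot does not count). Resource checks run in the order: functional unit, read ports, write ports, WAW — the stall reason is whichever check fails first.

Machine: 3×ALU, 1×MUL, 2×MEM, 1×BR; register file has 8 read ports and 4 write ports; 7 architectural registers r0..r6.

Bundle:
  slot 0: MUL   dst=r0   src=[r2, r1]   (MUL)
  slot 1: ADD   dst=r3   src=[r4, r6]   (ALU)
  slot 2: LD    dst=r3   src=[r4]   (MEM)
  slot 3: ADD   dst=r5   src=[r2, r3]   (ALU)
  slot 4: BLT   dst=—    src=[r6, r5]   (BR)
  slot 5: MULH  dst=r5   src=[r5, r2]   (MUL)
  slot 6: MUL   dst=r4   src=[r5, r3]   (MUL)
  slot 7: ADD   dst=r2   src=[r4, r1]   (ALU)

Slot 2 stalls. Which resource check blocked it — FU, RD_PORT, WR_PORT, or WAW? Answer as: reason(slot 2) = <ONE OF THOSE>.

reason(slot 2) = WAW

[0] MUL needs rd=2 wr=1: ok; after: ALU=3 MUL=0 MEM=2 BR=1, R=6, W=3
[1] ALU needs rd=2 wr=1: ok; after: ALU=2 MUL=0 MEM=2 BR=1, R=4, W=2
[2] MEM needs rd=1 wr=1: WAW; after: ALU=2 MUL=0 MEM=2 BR=1, R=4, W=2
[3] ALU needs rd=2 wr=1: ok; after: ALU=1 MUL=0 MEM=2 BR=1, R=2, W=1
[4] BR needs rd=2 wr=0: ok; after: ALU=1 MUL=0 MEM=2 BR=0, R=0, W=1
[5] MUL needs rd=2 wr=1: FU; after: ALU=1 MUL=0 MEM=2 BR=0, R=0, W=1
[6] MUL needs rd=2 wr=1: FU; after: ALU=1 MUL=0 MEM=2 BR=0, R=0, W=1
[7] ALU needs rd=2 wr=1: RD_PORT; after: ALU=1 MUL=0 MEM=2 BR=0, R=0, W=1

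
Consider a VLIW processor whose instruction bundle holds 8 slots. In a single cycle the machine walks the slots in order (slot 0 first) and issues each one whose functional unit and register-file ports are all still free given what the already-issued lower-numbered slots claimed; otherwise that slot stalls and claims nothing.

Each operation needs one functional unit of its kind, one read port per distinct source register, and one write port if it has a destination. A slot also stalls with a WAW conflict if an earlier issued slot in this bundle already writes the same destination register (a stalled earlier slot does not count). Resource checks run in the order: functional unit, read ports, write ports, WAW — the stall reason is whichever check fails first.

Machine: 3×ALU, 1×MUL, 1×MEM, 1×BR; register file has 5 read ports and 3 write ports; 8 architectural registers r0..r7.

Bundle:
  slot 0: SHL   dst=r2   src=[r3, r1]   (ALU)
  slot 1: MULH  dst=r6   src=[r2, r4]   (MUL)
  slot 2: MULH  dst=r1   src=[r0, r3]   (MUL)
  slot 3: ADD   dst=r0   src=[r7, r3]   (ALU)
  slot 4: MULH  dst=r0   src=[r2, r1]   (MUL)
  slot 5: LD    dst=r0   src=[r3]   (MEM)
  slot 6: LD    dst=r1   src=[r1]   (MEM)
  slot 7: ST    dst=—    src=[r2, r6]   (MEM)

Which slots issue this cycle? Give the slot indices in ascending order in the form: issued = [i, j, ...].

  0. ALU→r2 ⇒ go  {2A/1Mu/1Ld/1B | 3r 2w}
  1. MUL→r6 ⇒ go  {2A/0Mu/1Ld/1B | 1r 1w}
  2. MUL→r1 ⇒ no(FU)  {2A/0Mu/1Ld/1B | 1r 1w}
  3. ALU→r0 ⇒ no(RD_PORT)  {2A/0Mu/1Ld/1B | 1r 1w}
  4. MUL→r0 ⇒ no(FU)  {2A/0Mu/1Ld/1B | 1r 1w}
  5. MEM→r0 ⇒ go  {2A/0Mu/0Ld/1B | 0r 0w}
  6. MEM→r1 ⇒ no(FU)  {2A/0Mu/0Ld/1B | 0r 0w}
  7. MEM ⇒ no(FU)  {2A/0Mu/0Ld/1B | 0r 0w}

issued = [0, 1, 5]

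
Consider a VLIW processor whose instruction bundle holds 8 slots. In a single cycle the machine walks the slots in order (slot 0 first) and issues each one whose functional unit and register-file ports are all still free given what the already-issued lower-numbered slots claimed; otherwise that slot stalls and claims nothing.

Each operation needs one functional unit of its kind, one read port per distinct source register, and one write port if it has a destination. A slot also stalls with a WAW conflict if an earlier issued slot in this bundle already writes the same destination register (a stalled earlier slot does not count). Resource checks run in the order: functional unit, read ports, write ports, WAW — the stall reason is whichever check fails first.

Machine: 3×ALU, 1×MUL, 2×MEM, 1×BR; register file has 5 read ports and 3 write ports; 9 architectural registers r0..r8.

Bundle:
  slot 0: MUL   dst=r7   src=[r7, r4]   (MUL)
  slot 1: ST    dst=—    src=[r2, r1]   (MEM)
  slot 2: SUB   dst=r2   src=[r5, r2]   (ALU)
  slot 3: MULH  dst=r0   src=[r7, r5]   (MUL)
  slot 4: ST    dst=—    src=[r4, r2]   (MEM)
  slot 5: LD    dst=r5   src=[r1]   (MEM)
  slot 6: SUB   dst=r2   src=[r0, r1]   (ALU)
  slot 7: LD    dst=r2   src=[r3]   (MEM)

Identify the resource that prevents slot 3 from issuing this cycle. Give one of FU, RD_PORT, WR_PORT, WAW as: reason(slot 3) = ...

reason(slot 3) = FU

  0. MUL→r7 ⇒ go  {3A/0Mu/2Ld/1B | 3r 2w}
  1. MEM ⇒ go  {3A/0Mu/1Ld/1B | 1r 2w}
  2. ALU→r2 ⇒ no(RD_PORT)  {3A/0Mu/1Ld/1B | 1r 2w}
  3. MUL→r0 ⇒ no(FU)  {3A/0Mu/1Ld/1B | 1r 2w}
  4. MEM ⇒ no(RD_PORT)  {3A/0Mu/1Ld/1B | 1r 2w}
  5. MEM→r5 ⇒ go  {3A/0Mu/0Ld/1B | 0r 1w}
  6. ALU→r2 ⇒ no(RD_PORT)  {3A/0Mu/0Ld/1B | 0r 1w}
  7. MEM→r2 ⇒ no(FU)  {3A/0Mu/0Ld/1B | 0r 1w}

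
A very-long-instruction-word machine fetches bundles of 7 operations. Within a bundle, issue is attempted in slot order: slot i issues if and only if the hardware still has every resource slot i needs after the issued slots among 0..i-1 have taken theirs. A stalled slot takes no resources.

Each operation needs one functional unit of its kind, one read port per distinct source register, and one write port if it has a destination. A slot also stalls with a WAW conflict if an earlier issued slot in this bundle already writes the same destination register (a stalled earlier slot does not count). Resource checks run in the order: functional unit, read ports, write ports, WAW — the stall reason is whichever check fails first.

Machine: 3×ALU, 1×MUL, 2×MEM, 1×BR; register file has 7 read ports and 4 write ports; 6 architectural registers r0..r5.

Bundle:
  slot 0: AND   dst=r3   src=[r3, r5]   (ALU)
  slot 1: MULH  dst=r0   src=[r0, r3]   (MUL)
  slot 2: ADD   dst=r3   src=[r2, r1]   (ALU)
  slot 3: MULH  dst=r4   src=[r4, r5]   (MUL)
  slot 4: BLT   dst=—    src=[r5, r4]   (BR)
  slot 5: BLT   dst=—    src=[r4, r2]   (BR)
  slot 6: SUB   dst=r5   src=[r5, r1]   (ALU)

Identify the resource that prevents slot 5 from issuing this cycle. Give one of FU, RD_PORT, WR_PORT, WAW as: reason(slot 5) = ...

slot 0 (ALU): ISSUE — free A2,Mu1,Ld2,B1 rp5 wp3
slot 1 (MUL): ISSUE — free A2,Mu0,Ld2,B1 rp3 wp2
slot 2 (ALU): stall WAW — free A2,Mu0,Ld2,B1 rp3 wp2
slot 3 (MUL): stall FU — free A2,Mu0,Ld2,B1 rp3 wp2
slot 4 (BR): ISSUE — free A2,Mu0,Ld2,B0 rp1 wp2
slot 5 (BR): stall FU — free A2,Mu0,Ld2,B0 rp1 wp2
slot 6 (ALU): stall RD_PORT — free A2,Mu0,Ld2,B0 rp1 wp2

reason(slot 5) = FU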